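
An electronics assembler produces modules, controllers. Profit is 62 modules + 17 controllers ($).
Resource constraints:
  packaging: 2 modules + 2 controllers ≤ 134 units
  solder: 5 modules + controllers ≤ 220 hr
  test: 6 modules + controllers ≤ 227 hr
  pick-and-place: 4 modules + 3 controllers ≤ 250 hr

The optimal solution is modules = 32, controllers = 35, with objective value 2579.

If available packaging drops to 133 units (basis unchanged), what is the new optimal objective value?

2575

Binding: packaging and test. Non-binding: solder (25 unused), pick-and-place (17 unused).
By complementary slackness, y = 0 for the non-binding constraints.
From A_Bᵀ y = c: 2·y_packaging + 6·y_test = 62; 2·y_packaging + 1·y_test = 17.
This yields shadow prices y_packaging = 4, y_test = 9.
Δz = y_packaging·Δb = 4 × (-1) = -4, so new z* = 2579 − 4 = 2575.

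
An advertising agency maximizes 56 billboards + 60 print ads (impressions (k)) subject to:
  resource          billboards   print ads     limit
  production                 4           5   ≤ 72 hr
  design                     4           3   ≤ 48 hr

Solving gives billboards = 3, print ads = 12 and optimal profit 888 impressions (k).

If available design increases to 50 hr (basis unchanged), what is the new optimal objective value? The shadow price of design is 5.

Δb = 2, so new z* = 888 + (5)·(2) = 888 + 10 = 898.

898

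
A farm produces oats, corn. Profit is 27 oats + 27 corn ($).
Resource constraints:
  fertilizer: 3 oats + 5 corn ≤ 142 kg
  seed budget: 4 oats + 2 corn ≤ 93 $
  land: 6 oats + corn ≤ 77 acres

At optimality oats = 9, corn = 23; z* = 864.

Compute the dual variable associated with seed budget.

0

Check each constraint at x*: fertilizer 142/142 (tight); seed budget 82/93 (slack 11); land 77/77 (tight).
Since seed budget is not tight, its dual is 0.
From A_Bᵀ y = c: 3·y_fertilizer + 6·y_land = 27; 5·y_fertilizer + 1·y_land = 27.
This yields shadow prices y_fertilizer = 5, y_land = 2.
Shadow price of seed budget = 0.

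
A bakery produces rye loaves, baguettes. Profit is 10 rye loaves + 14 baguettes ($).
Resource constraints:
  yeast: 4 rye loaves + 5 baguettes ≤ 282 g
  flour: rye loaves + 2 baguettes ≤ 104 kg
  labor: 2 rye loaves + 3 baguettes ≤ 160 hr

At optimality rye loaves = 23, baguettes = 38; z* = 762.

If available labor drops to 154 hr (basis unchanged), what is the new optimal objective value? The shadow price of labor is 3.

744

Δb = -6, so new z* = 762 + (3)·(-6) = 762 − 18 = 744.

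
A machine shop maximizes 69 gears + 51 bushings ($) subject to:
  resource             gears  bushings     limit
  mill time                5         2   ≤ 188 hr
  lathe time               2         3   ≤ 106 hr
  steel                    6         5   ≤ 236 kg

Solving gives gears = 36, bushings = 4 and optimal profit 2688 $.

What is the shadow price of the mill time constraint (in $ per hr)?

3

Check each constraint at x*: mill time 188/188 (tight); lathe time 84/106 (slack 22); steel 236/236 (tight).
Since lathe time is not tight, its dual is 0.
Dual feasibility on the basic columns requires 5·y_mill time + 6·y_steel = 69, 2·y_mill time + 5·y_steel = 51.
This yields shadow prices y_mill time = 3, y_steel = 9.
Shadow price of mill time = 3.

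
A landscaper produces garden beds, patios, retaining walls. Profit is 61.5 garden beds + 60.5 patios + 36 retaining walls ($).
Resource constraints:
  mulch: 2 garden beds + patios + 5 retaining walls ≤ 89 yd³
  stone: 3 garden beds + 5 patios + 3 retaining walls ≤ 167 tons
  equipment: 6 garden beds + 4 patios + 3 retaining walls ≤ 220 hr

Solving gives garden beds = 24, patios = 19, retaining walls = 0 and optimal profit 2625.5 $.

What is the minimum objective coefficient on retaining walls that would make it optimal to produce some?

40.5

Binding: stone and equipment. Non-binding: mulch (22 unused).
Slack constraints have shadow price 0 (complementary slackness).
Dual feasibility on the basic columns requires 3·y_stone + 6·y_equipment = 61.5, 5·y_stone + 4·y_equipment = 60.5.
Solving: y_stone = 6.5, y_equipment = 7.
retaining walls enters the basis when its profit ≥ yᵀa₃ = 6.5·3 + 7·3 = 40.5.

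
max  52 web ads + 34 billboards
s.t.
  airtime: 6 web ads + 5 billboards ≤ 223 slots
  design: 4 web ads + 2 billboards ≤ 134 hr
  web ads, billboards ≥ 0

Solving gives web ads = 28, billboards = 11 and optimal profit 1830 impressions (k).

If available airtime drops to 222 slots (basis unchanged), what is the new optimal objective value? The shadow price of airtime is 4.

Δb = -1, so new z* = 1830 + (4)·(-1) = 1830 − 4 = 1826.

1826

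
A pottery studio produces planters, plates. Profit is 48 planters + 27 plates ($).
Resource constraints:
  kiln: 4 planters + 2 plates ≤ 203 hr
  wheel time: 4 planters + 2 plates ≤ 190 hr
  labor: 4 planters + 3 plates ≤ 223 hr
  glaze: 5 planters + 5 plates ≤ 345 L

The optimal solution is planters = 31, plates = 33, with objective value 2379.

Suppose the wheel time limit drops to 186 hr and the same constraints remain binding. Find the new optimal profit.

2343

Binding: wheel time and labor. Non-binding: kiln (13 unused), glaze (25 unused).
By complementary slackness, y = 0 for the non-binding constraints.
From A_Bᵀ y = c: 4·y_wheel time + 4·y_labor = 48; 2·y_wheel time + 3·y_labor = 27.
This yields shadow prices y_wheel time = 9, y_labor = 3.
Δz = y_wheel time·Δb = 9 × (-4) = -36, so new z* = 2379 − 36 = 2343.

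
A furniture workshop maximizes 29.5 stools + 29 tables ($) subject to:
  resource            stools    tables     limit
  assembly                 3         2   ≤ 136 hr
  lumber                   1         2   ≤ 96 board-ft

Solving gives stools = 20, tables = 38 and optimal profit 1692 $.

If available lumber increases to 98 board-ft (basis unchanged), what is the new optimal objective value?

Both assembly and lumber are binding at x*.
Dual feasibility on the basic columns requires 3·y_assembly + 1·y_lumber = 29.5, 2·y_assembly + 2·y_lumber = 29.
→ y_assembly = 7.5 and y_lumber = 7.
Δz = y_lumber·Δb = 7 × (2) = 14, so new z* = 1692 + 14 = 1706.

1706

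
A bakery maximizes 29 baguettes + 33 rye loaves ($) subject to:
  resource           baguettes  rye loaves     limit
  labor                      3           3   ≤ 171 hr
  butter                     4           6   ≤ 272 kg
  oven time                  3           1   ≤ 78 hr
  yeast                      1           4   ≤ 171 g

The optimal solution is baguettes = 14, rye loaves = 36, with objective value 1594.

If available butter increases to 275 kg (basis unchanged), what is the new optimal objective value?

1609

Binding: butter and oven time. Non-binding: labor (21 unused), yeast (13 unused).
By complementary slackness, y = 0 for the non-binding constraints.
Dual feasibility on the basic columns requires 4·y_butter + 3·y_oven time = 29, 6·y_butter + 1·y_oven time = 33.
This yields shadow prices y_butter = 5, y_oven time = 3.
Δz = y_butter·Δb = 5 × (3) = 15, so new z* = 1594 + 15 = 1609.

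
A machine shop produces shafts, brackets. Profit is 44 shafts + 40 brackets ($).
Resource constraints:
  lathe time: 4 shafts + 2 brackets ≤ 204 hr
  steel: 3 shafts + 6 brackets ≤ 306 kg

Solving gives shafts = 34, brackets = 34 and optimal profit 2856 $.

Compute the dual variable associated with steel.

Both lathe time and steel are binding at x*.
From A_Bᵀ y = c: 4·y_lathe time + 3·y_steel = 44; 2·y_lathe time + 6·y_steel = 40.
Solving: y_lathe time = 8, y_steel = 4.
Shadow price of steel = 4.

4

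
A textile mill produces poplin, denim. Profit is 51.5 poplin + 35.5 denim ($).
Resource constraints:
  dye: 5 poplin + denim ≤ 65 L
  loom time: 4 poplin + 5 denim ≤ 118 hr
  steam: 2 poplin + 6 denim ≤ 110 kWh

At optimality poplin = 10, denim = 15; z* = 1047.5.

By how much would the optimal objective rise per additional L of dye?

Binding: dye and steam. Non-binding: loom time (3 unused).
Since loom time is not tight, its dual is 0.
Dual feasibility on the basic columns requires 5·y_dye + 2·y_steam = 51.5, 1·y_dye + 6·y_steam = 35.5.
This yields shadow prices y_dye = 8.5, y_steam = 4.5.
Shadow price of dye = 8.5.

8.5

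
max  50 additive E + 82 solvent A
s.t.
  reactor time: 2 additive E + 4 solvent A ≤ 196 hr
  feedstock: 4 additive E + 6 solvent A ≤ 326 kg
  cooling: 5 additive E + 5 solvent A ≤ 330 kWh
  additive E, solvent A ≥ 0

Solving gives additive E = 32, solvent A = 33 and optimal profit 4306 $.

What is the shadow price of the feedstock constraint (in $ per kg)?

Check each constraint at x*: reactor time 196/196 (tight); feedstock 326/326 (tight); cooling 325/330 (slack 5).
Since cooling is not tight, its dual is 0.
From A_Bᵀ y = c: 2·y_reactor time + 4·y_feedstock = 50; 4·y_reactor time + 6·y_feedstock = 82.
→ y_reactor time = 7 and y_feedstock = 9.
Shadow price of feedstock = 9.

9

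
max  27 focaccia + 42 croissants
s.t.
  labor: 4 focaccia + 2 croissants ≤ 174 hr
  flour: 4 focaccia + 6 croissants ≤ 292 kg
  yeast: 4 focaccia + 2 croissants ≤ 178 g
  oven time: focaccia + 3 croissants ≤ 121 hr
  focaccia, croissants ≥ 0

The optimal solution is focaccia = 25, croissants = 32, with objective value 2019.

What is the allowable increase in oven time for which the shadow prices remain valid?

25

Binding constraints: flour, oven time. The basis is B = [[4,6],[1,3]] with det 6.
Per unit increase in oven time, x* moves by d = (-1, 0.6667).
The basis stays optimal until focaccia reaches 0; allowable increase = 25 hr.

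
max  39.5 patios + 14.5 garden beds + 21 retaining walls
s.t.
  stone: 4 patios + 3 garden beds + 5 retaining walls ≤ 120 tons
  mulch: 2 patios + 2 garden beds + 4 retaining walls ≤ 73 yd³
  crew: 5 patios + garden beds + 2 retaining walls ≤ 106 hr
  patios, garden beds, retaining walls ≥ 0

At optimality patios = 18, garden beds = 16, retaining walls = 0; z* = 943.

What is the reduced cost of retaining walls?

At the optimum: stone uses 120 of 120 (binding); mulch uses 68 of 73 (slack = 5); crew uses 106 of 106 (binding).
Slack constraints have shadow price 0 (complementary slackness).
From A_Bᵀ y = c: 4·y_stone + 5·y_crew = 39.5; 3·y_stone + 1·y_crew = 14.5.
→ y_stone = 3 and y_crew = 5.5.
Reduced cost of retaining walls: c₃ − yᵀa₃ = 21 − (3·5 + 5.5·2) = 21 − 26 = -5.

-5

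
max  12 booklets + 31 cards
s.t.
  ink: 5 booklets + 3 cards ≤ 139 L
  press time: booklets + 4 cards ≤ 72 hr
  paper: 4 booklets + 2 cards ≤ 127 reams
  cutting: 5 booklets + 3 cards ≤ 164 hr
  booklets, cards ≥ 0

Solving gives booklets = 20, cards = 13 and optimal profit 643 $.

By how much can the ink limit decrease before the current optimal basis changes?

85

Binding constraints: ink, press time. The basis is B = [[5,3],[1,4]] with det 17.
Per unit decrease in ink, x* moves by d = (-0.2353, 0.0588).
The basis stays optimal until booklets reaches 0; allowable decrease = 85 L.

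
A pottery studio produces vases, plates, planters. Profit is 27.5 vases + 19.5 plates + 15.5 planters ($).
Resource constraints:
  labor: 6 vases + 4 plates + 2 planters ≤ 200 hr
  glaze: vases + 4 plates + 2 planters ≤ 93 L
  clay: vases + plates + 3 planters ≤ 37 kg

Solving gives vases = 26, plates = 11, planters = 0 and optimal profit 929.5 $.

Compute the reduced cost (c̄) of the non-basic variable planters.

-3

At the optimum: labor uses 200 of 200 (binding); glaze uses 70 of 93 (slack = 23); clay uses 37 of 37 (binding).
Since glaze is not tight, its dual is 0.
From A_Bᵀ y = c: 6·y_labor + 1·y_clay = 27.5; 4·y_labor + 1·y_clay = 19.5.
Solving: y_labor = 4, y_clay = 3.5.
Reduced cost of planters: c₃ − yᵀa₃ = 15.5 − (4·2 + 3.5·3) = 15.5 − 18.5 = -3.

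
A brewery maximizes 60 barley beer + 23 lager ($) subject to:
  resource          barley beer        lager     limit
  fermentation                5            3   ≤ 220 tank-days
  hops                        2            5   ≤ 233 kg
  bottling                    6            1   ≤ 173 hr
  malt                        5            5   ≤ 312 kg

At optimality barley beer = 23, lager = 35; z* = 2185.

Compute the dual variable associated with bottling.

5

At the optimum: fermentation uses 220 of 220 (binding); hops uses 221 of 233 (slack = 12); bottling uses 173 of 173 (binding); malt uses 290 of 312 (slack = 22).
By complementary slackness, y = 0 for the non-binding constraints.
From A_Bᵀ y = c: 5·y_fermentation + 6·y_bottling = 60; 3·y_fermentation + 1·y_bottling = 23.
Solving: y_fermentation = 6, y_bottling = 5.
Shadow price of bottling = 5.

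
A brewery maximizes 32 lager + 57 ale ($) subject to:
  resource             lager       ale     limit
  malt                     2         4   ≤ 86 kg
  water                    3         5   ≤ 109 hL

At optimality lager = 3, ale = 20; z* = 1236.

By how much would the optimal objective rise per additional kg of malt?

Check each constraint at x*: malt 86/86 (tight); water 109/109 (tight).
The binding rows give the dual system: 2·y_malt + 3·y_water = 32 and 4·y_malt + 5·y_water = 57.
Solving: y_malt = 5.5, y_water = 7.
Shadow price of malt = 5.5.

5.5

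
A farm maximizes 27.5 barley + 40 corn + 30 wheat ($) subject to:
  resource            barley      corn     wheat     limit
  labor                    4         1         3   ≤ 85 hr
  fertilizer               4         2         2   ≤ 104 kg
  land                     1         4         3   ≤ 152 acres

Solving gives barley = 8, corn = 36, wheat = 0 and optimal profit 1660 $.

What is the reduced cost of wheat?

-2.5

At the optimum: labor uses 68 of 85 (slack = 17); fertilizer uses 104 of 104 (binding); land uses 152 of 152 (binding).
Slack constraints have shadow price 0 (complementary slackness).
Dual feasibility on the basic columns requires 4·y_fertilizer + 1·y_land = 27.5, 2·y_fertilizer + 4·y_land = 40.
This yields shadow prices y_fertilizer = 5, y_land = 7.5.
Reduced cost of wheat: c₃ − yᵀa₃ = 30 − (5·2 + 7.5·3) = 30 − 32.5 = -2.5.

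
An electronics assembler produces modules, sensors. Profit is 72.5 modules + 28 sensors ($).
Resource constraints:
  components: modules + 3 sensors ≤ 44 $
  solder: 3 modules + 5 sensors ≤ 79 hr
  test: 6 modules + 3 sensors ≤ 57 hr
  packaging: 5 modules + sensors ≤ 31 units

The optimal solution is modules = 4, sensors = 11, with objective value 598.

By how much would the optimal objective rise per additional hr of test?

7.5

At the optimum: components uses 37 of 44 (slack = 7); solder uses 67 of 79 (slack = 12); test uses 57 of 57 (binding); packaging uses 31 of 31 (binding).
Slack constraints have shadow price 0 (complementary slackness).
Dual feasibility on the basic columns requires 6·y_test + 5·y_packaging = 72.5, 3·y_test + 1·y_packaging = 28.
This yields shadow prices y_test = 7.5, y_packaging = 5.5.
Shadow price of test = 7.5.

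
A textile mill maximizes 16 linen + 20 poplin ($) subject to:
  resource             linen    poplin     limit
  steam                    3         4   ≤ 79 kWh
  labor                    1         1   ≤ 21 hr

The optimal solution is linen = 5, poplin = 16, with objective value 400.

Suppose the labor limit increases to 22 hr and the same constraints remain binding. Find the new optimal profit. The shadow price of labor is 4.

Δb = 1, so new z* = 400 + (4)·(1) = 400 + 4 = 404.

404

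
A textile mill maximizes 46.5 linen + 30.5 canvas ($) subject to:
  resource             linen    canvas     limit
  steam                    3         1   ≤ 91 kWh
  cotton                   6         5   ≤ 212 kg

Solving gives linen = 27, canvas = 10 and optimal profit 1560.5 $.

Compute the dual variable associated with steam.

5.5

At the optimum: steam uses 91 of 91 (binding); cotton uses 212 of 212 (binding).
Dual feasibility on the basic columns requires 3·y_steam + 6·y_cotton = 46.5, 1·y_steam + 5·y_cotton = 30.5.
→ y_steam = 5.5 and y_cotton = 5.
Shadow price of steam = 5.5.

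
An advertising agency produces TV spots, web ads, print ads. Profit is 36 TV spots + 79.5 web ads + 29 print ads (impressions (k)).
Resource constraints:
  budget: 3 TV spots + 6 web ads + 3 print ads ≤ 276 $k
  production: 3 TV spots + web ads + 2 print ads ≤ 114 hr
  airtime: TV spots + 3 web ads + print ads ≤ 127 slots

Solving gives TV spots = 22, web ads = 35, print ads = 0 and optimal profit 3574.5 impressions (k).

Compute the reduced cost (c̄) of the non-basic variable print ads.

-7

Check each constraint at x*: budget 276/276 (tight); production 101/114 (slack 13); airtime 127/127 (tight).
Slack constraints have shadow price 0 (complementary slackness).
From A_Bᵀ y = c: 3·y_budget + 1·y_airtime = 36; 6·y_budget + 3·y_airtime = 79.5.
Solving: y_budget = 9.5, y_airtime = 7.5.
Reduced cost of print ads: c₃ − yᵀa₃ = 29 − (9.5·3 + 7.5·1) = 29 − 36 = -7.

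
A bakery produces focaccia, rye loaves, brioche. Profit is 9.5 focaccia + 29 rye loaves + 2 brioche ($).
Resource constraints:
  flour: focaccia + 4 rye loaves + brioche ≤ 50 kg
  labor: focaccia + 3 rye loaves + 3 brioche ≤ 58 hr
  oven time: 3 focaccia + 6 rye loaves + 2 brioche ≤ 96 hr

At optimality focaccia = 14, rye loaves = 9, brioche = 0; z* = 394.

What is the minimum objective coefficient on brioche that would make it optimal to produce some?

Binding: flour and oven time. Non-binding: labor (17 unused).
Slack constraints have shadow price 0 (complementary slackness).
Dual feasibility on the basic columns requires 1·y_flour + 3·y_oven time = 9.5, 4·y_flour + 6·y_oven time = 29.
→ y_flour = 5 and y_oven time = 1.5.
brioche enters the basis when its profit ≥ yᵀa₃ = 5·1 + 1.5·2 = 8.

8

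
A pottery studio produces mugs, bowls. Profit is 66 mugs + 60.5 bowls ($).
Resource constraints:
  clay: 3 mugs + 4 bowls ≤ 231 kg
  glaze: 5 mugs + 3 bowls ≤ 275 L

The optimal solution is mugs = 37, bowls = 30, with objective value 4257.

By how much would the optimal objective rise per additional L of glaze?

7.5

Check each constraint at x*: clay 231/231 (tight); glaze 275/275 (tight).
Dual feasibility on the basic columns requires 3·y_clay + 5·y_glaze = 66, 4·y_clay + 3·y_glaze = 60.5.
Solving: y_clay = 9.5, y_glaze = 7.5.
Shadow price of glaze = 7.5.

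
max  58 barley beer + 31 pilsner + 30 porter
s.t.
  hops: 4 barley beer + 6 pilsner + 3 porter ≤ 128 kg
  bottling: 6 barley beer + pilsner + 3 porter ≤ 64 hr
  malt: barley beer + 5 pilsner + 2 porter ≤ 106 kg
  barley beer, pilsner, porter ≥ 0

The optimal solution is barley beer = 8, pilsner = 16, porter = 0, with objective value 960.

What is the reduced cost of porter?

Binding: hops and bottling. Non-binding: malt (18 unused).
Since malt is not tight, its dual is 0.
The binding rows give the dual system: 4·y_hops + 6·y_bottling = 58 and 6·y_hops + 1·y_bottling = 31.
This yields shadow prices y_hops = 4, y_bottling = 7.
Reduced cost of porter: c₃ − yᵀa₃ = 30 − (4·3 + 7·3) = 30 − 33 = -3.

-3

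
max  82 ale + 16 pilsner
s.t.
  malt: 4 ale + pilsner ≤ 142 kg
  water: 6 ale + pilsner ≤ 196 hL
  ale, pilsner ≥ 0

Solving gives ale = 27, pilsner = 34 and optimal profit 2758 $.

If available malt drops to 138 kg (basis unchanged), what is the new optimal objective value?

2730

Both malt and water are binding at x*.
From A_Bᵀ y = c: 4·y_malt + 6·y_water = 82; 1·y_malt + 1·y_water = 16.
This yields shadow prices y_malt = 7, y_water = 9.
Δz = y_malt·Δb = 7 × (-4) = -28, so new z* = 2758 − 28 = 2730.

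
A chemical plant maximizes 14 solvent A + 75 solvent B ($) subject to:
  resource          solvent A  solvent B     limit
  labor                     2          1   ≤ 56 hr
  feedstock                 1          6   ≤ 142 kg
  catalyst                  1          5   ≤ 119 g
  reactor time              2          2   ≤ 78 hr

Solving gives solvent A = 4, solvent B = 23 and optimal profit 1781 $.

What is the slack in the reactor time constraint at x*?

reactor time used = 2·4 + 2·23 = 54; slack = 78 − 54 = 24.

24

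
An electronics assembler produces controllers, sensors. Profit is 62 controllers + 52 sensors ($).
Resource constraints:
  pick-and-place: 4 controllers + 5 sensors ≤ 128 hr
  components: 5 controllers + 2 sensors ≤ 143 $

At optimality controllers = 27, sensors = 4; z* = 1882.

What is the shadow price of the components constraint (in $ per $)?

6

At the optimum: pick-and-place uses 128 of 128 (binding); components uses 143 of 143 (binding).
The binding rows give the dual system: 4·y_pick-and-place + 5·y_components = 62 and 5·y_pick-and-place + 2·y_components = 52.
This yields shadow prices y_pick-and-place = 8, y_components = 6.
Shadow price of components = 6.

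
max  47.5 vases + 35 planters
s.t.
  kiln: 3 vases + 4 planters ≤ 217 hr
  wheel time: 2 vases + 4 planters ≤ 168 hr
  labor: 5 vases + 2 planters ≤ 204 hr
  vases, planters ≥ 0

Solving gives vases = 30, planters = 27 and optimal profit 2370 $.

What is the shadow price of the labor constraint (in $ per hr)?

Binding: wheel time and labor. Non-binding: kiln (19 unused).
Since kiln is not tight, its dual is 0.
From A_Bᵀ y = c: 2·y_wheel time + 5·y_labor = 47.5; 4·y_wheel time + 2·y_labor = 35.
This yields shadow prices y_wheel time = 5, y_labor = 7.5.
Shadow price of labor = 7.5.

7.5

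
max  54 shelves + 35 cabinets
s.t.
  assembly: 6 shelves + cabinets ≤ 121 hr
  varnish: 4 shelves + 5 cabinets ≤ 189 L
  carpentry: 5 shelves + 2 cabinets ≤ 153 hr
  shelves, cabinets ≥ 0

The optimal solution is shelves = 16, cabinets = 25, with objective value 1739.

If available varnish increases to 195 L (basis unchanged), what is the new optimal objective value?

1775

Binding: assembly and varnish. Non-binding: carpentry (23 unused).
Since carpentry is not tight, its dual is 0.
Dual feasibility on the basic columns requires 6·y_assembly + 4·y_varnish = 54, 1·y_assembly + 5·y_varnish = 35.
→ y_assembly = 5 and y_varnish = 6.
Δz = y_varnish·Δb = 6 × (6) = 36, so new z* = 1739 + 36 = 1775.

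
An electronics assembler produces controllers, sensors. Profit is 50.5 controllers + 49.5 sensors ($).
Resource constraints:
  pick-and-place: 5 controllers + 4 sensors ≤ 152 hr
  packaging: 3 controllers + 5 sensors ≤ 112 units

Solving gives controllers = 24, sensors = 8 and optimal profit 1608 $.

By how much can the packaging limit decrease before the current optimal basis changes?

Binding constraints: pick-and-place, packaging. The basis is B = [[5,4],[3,5]] with det 13.
Per unit decrease in packaging, x* moves by d = (0.3077, -0.3846).
The basis stays optimal until sensors reaches 0; allowable decrease = 20.8 units.

20.8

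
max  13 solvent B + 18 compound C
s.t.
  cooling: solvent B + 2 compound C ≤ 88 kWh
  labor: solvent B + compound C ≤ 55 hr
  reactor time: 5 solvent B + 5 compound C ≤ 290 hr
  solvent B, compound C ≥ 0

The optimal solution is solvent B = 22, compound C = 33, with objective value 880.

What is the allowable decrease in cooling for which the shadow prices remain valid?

Binding constraints: cooling, labor. The basis is B = [[1,2],[1,1]] with det -1.
Per unit decrease in cooling, x* moves by d = (1, -1).
The basis stays optimal until compound C reaches 0; allowable decrease = 33 kWh.

33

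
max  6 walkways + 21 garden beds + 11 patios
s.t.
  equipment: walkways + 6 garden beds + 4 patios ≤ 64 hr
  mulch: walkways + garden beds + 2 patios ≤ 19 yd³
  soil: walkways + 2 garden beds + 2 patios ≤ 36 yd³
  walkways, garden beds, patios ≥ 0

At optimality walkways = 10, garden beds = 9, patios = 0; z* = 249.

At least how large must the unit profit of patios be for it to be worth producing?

At the optimum: equipment uses 64 of 64 (binding); mulch uses 19 of 19 (binding); soil uses 28 of 36 (slack = 8).
By complementary slackness, y = 0 for the non-binding constraint.
Dual feasibility on the basic columns requires 1·y_equipment + 1·y_mulch = 6, 6·y_equipment + 1·y_mulch = 21.
This yields shadow prices y_equipment = 3, y_mulch = 3.
patios enters the basis when its profit ≥ yᵀa₃ = 3·4 + 3·2 = 18.

18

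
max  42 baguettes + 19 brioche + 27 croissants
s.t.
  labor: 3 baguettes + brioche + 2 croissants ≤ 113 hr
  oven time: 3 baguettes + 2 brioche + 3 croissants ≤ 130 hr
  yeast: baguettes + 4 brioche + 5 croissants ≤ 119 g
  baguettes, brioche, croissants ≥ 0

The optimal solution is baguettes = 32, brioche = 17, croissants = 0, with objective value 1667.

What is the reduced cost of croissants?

At the optimum: labor uses 113 of 113 (binding); oven time uses 130 of 130 (binding); yeast uses 100 of 119 (slack = 19).
Slack constraints have shadow price 0 (complementary slackness).
Dual feasibility on the basic columns requires 3·y_labor + 3·y_oven time = 42, 1·y_labor + 2·y_oven time = 19.
→ y_labor = 9 and y_oven time = 5.
Reduced cost of croissants: c₃ − yᵀa₃ = 27 − (9·2 + 5·3) = 27 − 33 = -6.

-6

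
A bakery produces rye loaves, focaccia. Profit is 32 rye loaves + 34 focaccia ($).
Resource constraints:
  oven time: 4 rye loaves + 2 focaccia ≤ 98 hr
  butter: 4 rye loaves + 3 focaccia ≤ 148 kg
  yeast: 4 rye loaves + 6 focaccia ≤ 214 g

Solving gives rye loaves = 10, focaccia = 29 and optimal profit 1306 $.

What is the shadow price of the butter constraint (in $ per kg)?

Check each constraint at x*: oven time 98/98 (tight); butter 127/148 (slack 21); yeast 214/214 (tight).
Slack constraints have shadow price 0 (complementary slackness).
The binding rows give the dual system: 4·y_oven time + 4·y_yeast = 32 and 2·y_oven time + 6·y_yeast = 34.
→ y_oven time = 3.5 and y_yeast = 4.5.
Shadow price of butter = 0.

0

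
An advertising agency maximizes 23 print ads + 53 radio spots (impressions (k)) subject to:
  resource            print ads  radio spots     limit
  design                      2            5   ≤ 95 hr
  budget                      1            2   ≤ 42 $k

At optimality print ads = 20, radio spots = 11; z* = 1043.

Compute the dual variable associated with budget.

9

Check each constraint at x*: design 95/95 (tight); budget 42/42 (tight).
The binding rows give the dual system: 2·y_design + 1·y_budget = 23 and 5·y_design + 2·y_budget = 53.
→ y_design = 7 and y_budget = 9.
Shadow price of budget = 9.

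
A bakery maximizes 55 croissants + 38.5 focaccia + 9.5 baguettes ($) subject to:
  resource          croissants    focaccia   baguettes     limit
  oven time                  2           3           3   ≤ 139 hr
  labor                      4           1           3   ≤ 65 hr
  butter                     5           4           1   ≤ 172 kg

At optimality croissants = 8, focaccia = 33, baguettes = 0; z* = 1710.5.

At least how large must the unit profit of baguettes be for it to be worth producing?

At the optimum: oven time uses 115 of 139 (slack = 24); labor uses 65 of 65 (binding); butter uses 172 of 172 (binding).
Slack constraints have shadow price 0 (complementary slackness).
From A_Bᵀ y = c: 4·y_labor + 5·y_butter = 55; 1·y_labor + 4·y_butter = 38.5.
Solving: y_labor = 2.5, y_butter = 9.
baguettes enters the basis when its profit ≥ yᵀa₃ = 2.5·3 + 9·1 = 16.5.

16.5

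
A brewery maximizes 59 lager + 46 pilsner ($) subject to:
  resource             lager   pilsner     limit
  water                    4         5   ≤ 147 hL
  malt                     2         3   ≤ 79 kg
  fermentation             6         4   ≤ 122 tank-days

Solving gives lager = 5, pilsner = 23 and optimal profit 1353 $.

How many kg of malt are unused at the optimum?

0

malt used = 2·5 + 3·23 = 79; slack = 79 − 79 = 0.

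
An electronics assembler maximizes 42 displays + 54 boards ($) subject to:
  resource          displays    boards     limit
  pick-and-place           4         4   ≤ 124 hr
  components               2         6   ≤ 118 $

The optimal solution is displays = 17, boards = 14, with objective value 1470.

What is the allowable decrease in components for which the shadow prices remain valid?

56

Binding constraints: pick-and-place, components. The basis is B = [[4,4],[2,6]] with det 16.
Per unit decrease in components, x* moves by d = (0.25, -0.25).
The basis stays optimal until boards reaches 0; allowable decrease = 56 $.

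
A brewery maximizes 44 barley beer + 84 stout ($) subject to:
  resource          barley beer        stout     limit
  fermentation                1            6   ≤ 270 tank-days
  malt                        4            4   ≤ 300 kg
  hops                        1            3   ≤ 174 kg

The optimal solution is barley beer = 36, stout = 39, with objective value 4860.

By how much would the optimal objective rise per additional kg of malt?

9

Check each constraint at x*: fermentation 270/270 (tight); malt 300/300 (tight); hops 153/174 (slack 21).
Slack constraints have shadow price 0 (complementary slackness).
From A_Bᵀ y = c: 1·y_fermentation + 4·y_malt = 44; 6·y_fermentation + 4·y_malt = 84.
→ y_fermentation = 8 and y_malt = 9.
Shadow price of malt = 9.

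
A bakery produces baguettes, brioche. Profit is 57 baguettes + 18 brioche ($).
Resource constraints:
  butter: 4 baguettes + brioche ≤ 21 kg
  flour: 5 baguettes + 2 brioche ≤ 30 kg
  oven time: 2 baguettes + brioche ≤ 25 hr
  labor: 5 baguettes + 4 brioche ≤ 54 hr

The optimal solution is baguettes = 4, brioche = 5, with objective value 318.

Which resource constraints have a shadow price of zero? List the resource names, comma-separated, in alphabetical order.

butter: 21/21 (binding)
flour: 30/30 (binding)
oven time: 13/25 (slack 12)
labor: 40/54 (slack 14)
By complementary slackness, a constraint with positive slack has shadow price 0 → labor, oven time.

labor, oven time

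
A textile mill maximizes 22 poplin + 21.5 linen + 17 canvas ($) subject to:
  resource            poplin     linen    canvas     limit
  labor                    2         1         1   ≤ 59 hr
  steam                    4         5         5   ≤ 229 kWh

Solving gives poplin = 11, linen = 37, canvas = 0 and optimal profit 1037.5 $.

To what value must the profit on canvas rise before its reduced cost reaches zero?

At the optimum: labor uses 59 of 59 (binding); steam uses 229 of 229 (binding).
Dual feasibility on the basic columns requires 2·y_labor + 4·y_steam = 22, 1·y_labor + 5·y_steam = 21.5.
This yields shadow prices y_labor = 4, y_steam = 3.5.
canvas enters the basis when its profit ≥ yᵀa₃ = 4·1 + 3.5·5 = 21.5.

21.5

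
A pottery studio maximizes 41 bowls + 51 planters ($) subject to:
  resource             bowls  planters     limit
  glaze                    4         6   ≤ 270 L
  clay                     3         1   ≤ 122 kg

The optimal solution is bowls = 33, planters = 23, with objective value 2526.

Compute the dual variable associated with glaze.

Check each constraint at x*: glaze 270/270 (tight); clay 122/122 (tight).
From A_Bᵀ y = c: 4·y_glaze + 3·y_clay = 41; 6·y_glaze + 1·y_clay = 51.
Solving: y_glaze = 8, y_clay = 3.
Shadow price of glaze = 8.

8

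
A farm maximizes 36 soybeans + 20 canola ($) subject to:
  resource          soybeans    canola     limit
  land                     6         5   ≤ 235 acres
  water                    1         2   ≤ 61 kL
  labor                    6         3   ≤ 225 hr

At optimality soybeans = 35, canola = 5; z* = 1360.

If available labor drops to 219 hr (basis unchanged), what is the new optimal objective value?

Binding: land and labor. Non-binding: water (16 unused).
Since water is not tight, its dual is 0.
The binding rows give the dual system: 6·y_land + 6·y_labor = 36 and 5·y_land + 3·y_labor = 20.
→ y_land = 1 and y_labor = 5.
Δz = y_labor·Δb = 5 × (-6) = -30, so new z* = 1360 − 30 = 1330.

1330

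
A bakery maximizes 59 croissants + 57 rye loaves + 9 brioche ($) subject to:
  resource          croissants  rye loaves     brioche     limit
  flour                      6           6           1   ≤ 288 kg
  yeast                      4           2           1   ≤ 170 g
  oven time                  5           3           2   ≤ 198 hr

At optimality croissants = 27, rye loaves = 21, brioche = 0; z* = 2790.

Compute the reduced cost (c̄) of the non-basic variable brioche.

-2

At the optimum: flour uses 288 of 288 (binding); yeast uses 150 of 170 (slack = 20); oven time uses 198 of 198 (binding).
Since yeast is not tight, its dual is 0.
The binding rows give the dual system: 6·y_flour + 5·y_oven time = 59 and 6·y_flour + 3·y_oven time = 57.
Solving: y_flour = 9, y_oven time = 1.
Reduced cost of brioche: c₃ − yᵀa₃ = 9 − (9·1 + 1·2) = 9 − 11 = -2.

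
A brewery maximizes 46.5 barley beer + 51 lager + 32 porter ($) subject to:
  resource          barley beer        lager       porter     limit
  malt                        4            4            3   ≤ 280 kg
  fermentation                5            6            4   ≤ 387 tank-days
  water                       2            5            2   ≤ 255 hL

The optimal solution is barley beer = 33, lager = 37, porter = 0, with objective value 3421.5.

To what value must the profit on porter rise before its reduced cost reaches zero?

36

Check each constraint at x*: malt 280/280 (tight); fermentation 387/387 (tight); water 251/255 (slack 4).
Slack constraints have shadow price 0 (complementary slackness).
Dual feasibility on the basic columns requires 4·y_malt + 5·y_fermentation = 46.5, 4·y_malt + 6·y_fermentation = 51.
This yields shadow prices y_malt = 6, y_fermentation = 4.5.
porter enters the basis when its profit ≥ yᵀa₃ = 6·3 + 4.5·4 = 36.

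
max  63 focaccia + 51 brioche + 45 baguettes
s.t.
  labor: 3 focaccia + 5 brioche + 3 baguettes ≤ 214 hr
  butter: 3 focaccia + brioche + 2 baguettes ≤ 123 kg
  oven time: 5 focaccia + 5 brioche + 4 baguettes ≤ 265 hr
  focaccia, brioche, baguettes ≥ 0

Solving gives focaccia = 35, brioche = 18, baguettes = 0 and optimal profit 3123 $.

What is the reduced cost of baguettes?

-3

At the optimum: labor uses 195 of 214 (slack = 19); butter uses 123 of 123 (binding); oven time uses 265 of 265 (binding).
Since labor is not tight, its dual is 0.
The binding rows give the dual system: 3·y_butter + 5·y_oven time = 63 and 1·y_butter + 5·y_oven time = 51.
Solving: y_butter = 6, y_oven time = 9.
Reduced cost of baguettes: c₃ − yᵀa₃ = 45 − (6·2 + 9·4) = 45 − 48 = -3.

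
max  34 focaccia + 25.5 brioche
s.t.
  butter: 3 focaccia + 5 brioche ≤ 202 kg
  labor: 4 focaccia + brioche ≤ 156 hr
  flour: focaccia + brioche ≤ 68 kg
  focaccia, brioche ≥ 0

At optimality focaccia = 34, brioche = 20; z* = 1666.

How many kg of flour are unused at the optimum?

flour used = 1·34 + 1·20 = 54; slack = 68 − 54 = 14.

14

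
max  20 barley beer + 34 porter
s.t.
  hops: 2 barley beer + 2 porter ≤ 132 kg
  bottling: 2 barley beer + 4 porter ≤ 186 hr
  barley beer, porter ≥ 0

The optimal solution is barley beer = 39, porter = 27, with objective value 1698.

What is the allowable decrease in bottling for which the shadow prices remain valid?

Binding constraints: hops, bottling. The basis is B = [[2,2],[2,4]] with det 4.
Per unit decrease in bottling, x* moves by d = (0.5, -0.5).
The basis stays optimal until porter reaches 0; allowable decrease = 54 hr.

54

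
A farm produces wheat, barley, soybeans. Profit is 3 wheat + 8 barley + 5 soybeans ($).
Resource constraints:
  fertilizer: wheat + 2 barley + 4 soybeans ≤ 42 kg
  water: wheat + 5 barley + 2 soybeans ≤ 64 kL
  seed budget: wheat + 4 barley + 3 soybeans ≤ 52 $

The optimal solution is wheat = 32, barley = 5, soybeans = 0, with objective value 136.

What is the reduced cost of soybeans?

-6

At the optimum: fertilizer uses 42 of 42 (binding); water uses 57 of 64 (slack = 7); seed budget uses 52 of 52 (binding).
Slack constraints have shadow price 0 (complementary slackness).
The binding rows give the dual system: 1·y_fertilizer + 1·y_seed budget = 3 and 2·y_fertilizer + 4·y_seed budget = 8.
→ y_fertilizer = 2 and y_seed budget = 1.
Reduced cost of soybeans: c₃ − yᵀa₃ = 5 − (2·4 + 1·3) = 5 − 11 = -6.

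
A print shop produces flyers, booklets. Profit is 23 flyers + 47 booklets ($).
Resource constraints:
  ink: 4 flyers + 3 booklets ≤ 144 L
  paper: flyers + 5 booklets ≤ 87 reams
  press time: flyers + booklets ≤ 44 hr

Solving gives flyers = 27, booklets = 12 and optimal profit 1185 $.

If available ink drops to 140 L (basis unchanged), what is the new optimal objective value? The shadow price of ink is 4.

Δb = -4, so new z* = 1185 + (4)·(-4) = 1185 − 16 = 1169.

1169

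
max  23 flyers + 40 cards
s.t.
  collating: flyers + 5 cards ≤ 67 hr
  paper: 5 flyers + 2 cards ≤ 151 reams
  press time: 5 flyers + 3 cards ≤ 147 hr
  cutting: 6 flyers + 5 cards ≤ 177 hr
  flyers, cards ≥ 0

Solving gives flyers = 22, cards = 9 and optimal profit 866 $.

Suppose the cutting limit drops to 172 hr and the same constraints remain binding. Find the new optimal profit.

851

Check each constraint at x*: collating 67/67 (tight); paper 128/151 (slack 23); press time 137/147 (slack 10); cutting 177/177 (tight).
By complementary slackness, y = 0 for the non-binding constraints.
The binding rows give the dual system: 1·y_collating + 6·y_cutting = 23 and 5·y_collating + 5·y_cutting = 40.
Solving: y_collating = 5, y_cutting = 3.
Δz = y_cutting·Δb = 3 × (-5) = -15, so new z* = 866 − 15 = 851.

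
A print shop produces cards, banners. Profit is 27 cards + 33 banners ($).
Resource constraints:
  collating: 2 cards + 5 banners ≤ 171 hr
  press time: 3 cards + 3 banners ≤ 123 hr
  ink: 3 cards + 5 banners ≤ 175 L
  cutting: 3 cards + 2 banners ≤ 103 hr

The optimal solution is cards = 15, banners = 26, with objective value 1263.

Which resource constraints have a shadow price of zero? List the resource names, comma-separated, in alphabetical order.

collating, cutting

collating: 160/171 (slack 11)
press time: 123/123 (binding)
ink: 175/175 (binding)
cutting: 97/103 (slack 6)
By complementary slackness, a constraint with positive slack has shadow price 0 → collating, cutting.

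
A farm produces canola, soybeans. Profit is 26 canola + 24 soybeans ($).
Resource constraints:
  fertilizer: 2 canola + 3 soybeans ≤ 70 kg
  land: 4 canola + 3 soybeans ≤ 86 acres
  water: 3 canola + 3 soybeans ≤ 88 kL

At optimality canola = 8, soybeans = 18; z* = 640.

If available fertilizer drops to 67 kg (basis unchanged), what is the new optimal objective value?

Binding: fertilizer and land. Non-binding: water (10 unused).
Since water is not tight, its dual is 0.
The binding rows give the dual system: 2·y_fertilizer + 4·y_land = 26 and 3·y_fertilizer + 3·y_land = 24.
This yields shadow prices y_fertilizer = 3, y_land = 5.
Δz = y_fertilizer·Δb = 3 × (-3) = -9, so new z* = 640 − 9 = 631.

631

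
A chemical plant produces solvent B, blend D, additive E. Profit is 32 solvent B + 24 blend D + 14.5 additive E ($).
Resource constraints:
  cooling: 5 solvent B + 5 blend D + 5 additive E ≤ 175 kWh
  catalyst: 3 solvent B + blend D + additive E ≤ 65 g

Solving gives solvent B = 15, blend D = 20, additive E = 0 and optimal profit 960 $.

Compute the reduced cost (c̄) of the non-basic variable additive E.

-9.5

At the optimum: cooling uses 175 of 175 (binding); catalyst uses 65 of 65 (binding).
The binding rows give the dual system: 5·y_cooling + 3·y_catalyst = 32 and 5·y_cooling + 1·y_catalyst = 24.
This yields shadow prices y_cooling = 4, y_catalyst = 4.
Reduced cost of additive E: c₃ − yᵀa₃ = 14.5 − (4·5 + 4·1) = 14.5 − 24 = -9.5.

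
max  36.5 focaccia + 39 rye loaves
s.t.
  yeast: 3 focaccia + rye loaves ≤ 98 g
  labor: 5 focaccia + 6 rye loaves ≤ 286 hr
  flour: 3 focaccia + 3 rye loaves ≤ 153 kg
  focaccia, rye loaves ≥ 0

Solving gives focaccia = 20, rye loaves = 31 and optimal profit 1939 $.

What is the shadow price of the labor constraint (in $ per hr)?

Check each constraint at x*: yeast 91/98 (slack 7); labor 286/286 (tight); flour 153/153 (tight).
Since yeast is not tight, its dual is 0.
Dual feasibility on the basic columns requires 5·y_labor + 3·y_flour = 36.5, 6·y_labor + 3·y_flour = 39.
Solving: y_labor = 2.5, y_flour = 8.
Shadow price of labor = 2.5.

2.5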